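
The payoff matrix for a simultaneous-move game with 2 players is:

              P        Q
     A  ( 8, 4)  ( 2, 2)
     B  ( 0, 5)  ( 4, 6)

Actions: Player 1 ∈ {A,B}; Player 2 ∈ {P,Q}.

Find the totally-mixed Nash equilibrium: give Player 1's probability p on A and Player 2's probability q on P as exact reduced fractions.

P1 indiff ⇒ q·8+(1-q)·2 = q·0+(1-q)·4 ⇒ q(8) = (1-q)(2) ⇒ q = 1/5
P2 indiff ⇒ p·4+(1-p)·5 = p·2+(1-p)·6 ⇒ p(2) = (1-p)(1) ⇒ p = 1/3

P1 mixes 1/3 on A; P2 mixes 1/5 on P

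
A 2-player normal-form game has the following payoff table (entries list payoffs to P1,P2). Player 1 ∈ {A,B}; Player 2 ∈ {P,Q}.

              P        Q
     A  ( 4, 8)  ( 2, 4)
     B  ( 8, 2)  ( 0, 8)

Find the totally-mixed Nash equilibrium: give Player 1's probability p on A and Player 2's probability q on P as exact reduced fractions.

P1 indiff ⇒ q·4+(1-q)·2 = q·8+(1-q)·0 ⇒ q(-4) = (1-q)(-2) ⇒ q = 1/3
P2 indiff ⇒ p·8+(1-p)·2 = p·4+(1-p)·8 ⇒ p(4) = (1-p)(6) ⇒ p = 3/5

P1 mixes 3/5 on A; P2 mixes 1/3 on P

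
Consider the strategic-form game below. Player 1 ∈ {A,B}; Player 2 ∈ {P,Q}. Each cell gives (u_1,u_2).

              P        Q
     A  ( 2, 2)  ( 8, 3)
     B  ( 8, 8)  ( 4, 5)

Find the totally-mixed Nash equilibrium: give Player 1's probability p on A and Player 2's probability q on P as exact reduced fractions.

P1 indiff ⇒ q·2+(1-q)·8 = q·8+(1-q)·4 ⇒ q(-6) = (1-q)(-4) ⇒ q = 2/5
P2 indiff ⇒ p·2+(1-p)·8 = p·3+(1-p)·5 ⇒ p(-1) = (1-p)(-3) ⇒ p = 3/4

P1 mixes 3/4 on A; P2 mixes 2/5 on P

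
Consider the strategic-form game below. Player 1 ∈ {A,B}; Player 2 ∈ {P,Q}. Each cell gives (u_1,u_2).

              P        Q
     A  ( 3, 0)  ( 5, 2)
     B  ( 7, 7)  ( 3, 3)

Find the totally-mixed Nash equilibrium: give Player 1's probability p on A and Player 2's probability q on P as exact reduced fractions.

(p,q) = (2/3, 1/3)

P1 indiff ⇒ q·3+(1-q)·5 = q·7+(1-q)·3 ⇒ q(-4) = (1-q)(-2) ⇒ q = 1/3
P2 indiff ⇒ p·0+(1-p)·7 = p·2+(1-p)·3 ⇒ p(-2) = (1-p)(-4) ⇒ p = 2/3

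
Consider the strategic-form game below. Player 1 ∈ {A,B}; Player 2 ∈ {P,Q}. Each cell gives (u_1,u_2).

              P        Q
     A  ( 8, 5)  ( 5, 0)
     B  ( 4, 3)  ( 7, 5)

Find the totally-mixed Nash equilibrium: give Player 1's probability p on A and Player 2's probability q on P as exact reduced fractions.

P1 mixes 2/7 on A; P2 mixes 1/3 on P

P1 indiff ⇒ q·8+(1-q)·5 = q·4+(1-q)·7 ⇒ q(4) = (1-q)(2) ⇒ q = 1/3
P2 indiff ⇒ p·5+(1-p)·3 = p·0+(1-p)·5 ⇒ p(5) = (1-p)(2) ⇒ p = 2/7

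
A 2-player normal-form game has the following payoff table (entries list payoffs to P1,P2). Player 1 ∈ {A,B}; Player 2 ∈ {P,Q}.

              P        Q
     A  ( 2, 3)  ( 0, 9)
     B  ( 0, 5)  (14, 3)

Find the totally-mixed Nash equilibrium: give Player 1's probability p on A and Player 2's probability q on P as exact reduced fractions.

P1 indiff ⇒ q·2+(1-q)·0 = q·0+(1-q)·14 ⇒ q(2) = (1-q)(14) ⇒ q = 7/8
P2 indiff ⇒ p·3+(1-p)·5 = p·9+(1-p)·3 ⇒ p(-6) = (1-p)(-2) ⇒ p = 1/4

P1 mixes 1/4 on A; P2 mixes 7/8 on P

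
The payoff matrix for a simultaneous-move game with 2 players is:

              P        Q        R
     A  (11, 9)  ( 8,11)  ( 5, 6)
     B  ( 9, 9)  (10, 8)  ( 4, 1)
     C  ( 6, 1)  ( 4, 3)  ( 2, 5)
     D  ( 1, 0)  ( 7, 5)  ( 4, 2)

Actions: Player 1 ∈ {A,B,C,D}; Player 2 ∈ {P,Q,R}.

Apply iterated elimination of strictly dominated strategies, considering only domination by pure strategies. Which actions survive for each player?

P1 drop C (A beats it: P:11>6 Q:8>4 R:5>2)
P1 drop D (A beats it: P:11>1 Q:8>7 R:5>4)
P2 drop R (P beats it: A:9>6 B:9>1)
P1→{A,B} P2→{P,Q}

IESDS → P1:{A,B} P2:{P,Q}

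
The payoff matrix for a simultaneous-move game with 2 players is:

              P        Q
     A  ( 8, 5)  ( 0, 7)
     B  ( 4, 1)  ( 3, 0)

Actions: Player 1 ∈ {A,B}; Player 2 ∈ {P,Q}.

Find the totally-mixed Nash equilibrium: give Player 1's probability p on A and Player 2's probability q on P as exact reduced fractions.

P1 indiff ⇒ q·8+(1-q)·0 = q·4+(1-q)·3 ⇒ q(4) = (1-q)(3) ⇒ q = 3/7
P2 indiff ⇒ p·5+(1-p)·1 = p·7+(1-p)·0 ⇒ p(-2) = (1-p)(-1) ⇒ p = 1/3

(p,q) = (1/3, 3/7)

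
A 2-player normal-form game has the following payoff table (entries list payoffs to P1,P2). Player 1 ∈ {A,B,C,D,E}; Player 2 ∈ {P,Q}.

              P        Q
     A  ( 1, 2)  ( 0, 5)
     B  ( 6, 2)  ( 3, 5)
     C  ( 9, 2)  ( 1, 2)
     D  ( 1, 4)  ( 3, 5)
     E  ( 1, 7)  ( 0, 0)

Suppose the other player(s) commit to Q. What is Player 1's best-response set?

u_1(A vs Q) = 0
u_1(B vs Q) = 3
u_1(C vs Q) = 1
u_1(D vs Q) = 3
u_1(E vs Q) = 0
max payoff 3 at {B,D}

argmax u_1 = {B,D}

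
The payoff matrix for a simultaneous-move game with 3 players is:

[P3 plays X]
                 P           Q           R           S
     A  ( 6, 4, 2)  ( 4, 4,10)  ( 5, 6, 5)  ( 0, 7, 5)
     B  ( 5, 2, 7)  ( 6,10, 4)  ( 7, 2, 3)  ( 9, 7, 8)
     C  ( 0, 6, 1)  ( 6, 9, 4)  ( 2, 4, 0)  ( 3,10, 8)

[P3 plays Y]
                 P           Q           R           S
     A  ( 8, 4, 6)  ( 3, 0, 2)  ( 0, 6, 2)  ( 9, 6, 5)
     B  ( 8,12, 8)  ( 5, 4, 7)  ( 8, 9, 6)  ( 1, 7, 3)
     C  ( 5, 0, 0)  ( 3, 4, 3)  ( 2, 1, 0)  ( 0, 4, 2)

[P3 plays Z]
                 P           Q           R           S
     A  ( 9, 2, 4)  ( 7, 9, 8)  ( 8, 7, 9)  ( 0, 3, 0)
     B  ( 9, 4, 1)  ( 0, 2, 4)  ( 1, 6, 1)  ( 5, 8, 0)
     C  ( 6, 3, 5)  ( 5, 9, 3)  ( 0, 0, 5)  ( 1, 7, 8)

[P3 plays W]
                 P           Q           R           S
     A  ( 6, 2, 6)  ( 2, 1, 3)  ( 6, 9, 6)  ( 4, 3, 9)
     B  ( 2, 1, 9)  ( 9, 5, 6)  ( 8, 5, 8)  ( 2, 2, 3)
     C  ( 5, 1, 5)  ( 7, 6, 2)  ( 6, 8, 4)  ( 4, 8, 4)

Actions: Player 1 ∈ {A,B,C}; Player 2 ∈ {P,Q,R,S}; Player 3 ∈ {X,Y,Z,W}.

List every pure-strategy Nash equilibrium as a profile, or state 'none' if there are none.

PSNE = {(B,R,W)}

(A,P,X): not NE [P2→S gives 7>4; P3→W gives 6>2]
(A,P,Y): not NE [P2→S gives 6>4]
(A,P,Z): not NE [P2→Q gives 9>2; P3→W gives 6>4]
(A,P,W): not NE [P2→R gives 9>2]
(A,Q,X): not NE [P1→C gives 6>4; P2→S gives 7>4]
(A,Q,Y): not NE [P1→B gives 5>3; P2→S gives 6>0; P3→X gives 10>2]
(A,Q,Z): not NE [P3→X gives 10>8]
(A,Q,W): not NE [P1→B gives 9>2; P2→R gives 9>1; P3→X gives 10>3]
(A,R,X): not NE [P1→B gives 7>5; P2→S gives 7>6; P3→Z gives 9>5]
(A,R,Y): not NE [P1→B gives 8>0; P3→Z gives 9>2]
(A,R,Z): not NE [P2→Q gives 9>7]
(A,R,W): not NE [P1→B gives 8>6; P3→Z gives 9>6]
(A,S,X): not NE [P1→B gives 9>0; P3→W gives 9>5]
(A,S,Y): not NE [P3→W gives 9>5]
(A,S,Z): not NE [P1→B gives 5>0; P2→Q gives 9>3; P3→W gives 9>0]
(A,S,W): not NE [P2→R gives 9>3]
(B,P,X): not NE [P1→A gives 6>5; P2→Q gives 10>2; P3→W gives 9>7]
(B,P,Y): not NE [P3→W gives 9>8]
(B,P,Z): not NE [P2→S gives 8>4; P3→W gives 9>1]
(B,P,W): not NE [P1→A gives 6>2; P2→R gives 5>1]
(B,Q,X): not NE [P3→Y gives 7>4]
(B,Q,Y): not NE [P2→P gives 12>4]
(B,Q,Z): not NE [P1→A gives 7>0; P2→S gives 8>2; P3→Y gives 7>4]
(B,Q,W): not NE [P3→Y gives 7>6]
(B,R,X): not NE [P2→Q gives 10>2; P3→W gives 8>3]
(B,R,Y): not NE [P2→P gives 12>9; P3→W gives 8>6]
(B,R,Z): not NE [P1→A gives 8>1; P2→S gives 8>6; P3→W gives 8>1]
(B,R,W): NE
(B,S,X): not NE [P2→Q gives 10>7]
(B,S,Y): not NE [P1→A gives 9>1; P2→P gives 12>7; P3→X gives 8>3]
(B,S,Z): not NE [P3→X gives 8>0]
(B,S,W): not NE [P1→C gives 4>2; P2→R gives 5>2; P3→X gives 8>3]
(C,P,X): not NE [P1→A gives 6>0; P2→S gives 10>6; P3→W gives 5>1]
(C,P,Y): not NE [P1→B gives 8>5; P2→S gives 4>0; P3→W gives 5>0]
(C,P,Z): not NE [P1→B gives 9>6; P2→Q gives 9>3]
(C,P,W): not NE [P1→A gives 6>5; P2→S gives 8>1]
(C,Q,X): not NE [P2→S gives 10>9]
(C,Q,Y): not NE [P1→B gives 5>3; P3→X gives 4>3]
(C,Q,Z): not NE [P1→A gives 7>5; P3→X gives 4>3]
(C,Q,W): not NE [P1→B gives 9>7; P2→S gives 8>6; P3→X gives 4>2]
(C,R,X): not NE [P1→B gives 7>2; P2→S gives 10>4; P3→Z gives 5>0]
(C,R,Y): not NE [P1→B gives 8>2; P2→S gives 4>1; P3→Z gives 5>0]
(C,R,Z): not NE [P1→A gives 8>0; P2→Q gives 9>0]
(C,R,W): not NE [P1→B gives 8>6; P3→Z gives 5>4]
(C,S,X): not NE [P1→B gives 9>3]
(C,S,Y): not NE [P1→A gives 9>0; P3→Z gives 8>2]
(C,S,Z): not NE [P1→B gives 5>1; P2→Q gives 9>7]
(C,S,W): not NE [P3→Z gives 8>4]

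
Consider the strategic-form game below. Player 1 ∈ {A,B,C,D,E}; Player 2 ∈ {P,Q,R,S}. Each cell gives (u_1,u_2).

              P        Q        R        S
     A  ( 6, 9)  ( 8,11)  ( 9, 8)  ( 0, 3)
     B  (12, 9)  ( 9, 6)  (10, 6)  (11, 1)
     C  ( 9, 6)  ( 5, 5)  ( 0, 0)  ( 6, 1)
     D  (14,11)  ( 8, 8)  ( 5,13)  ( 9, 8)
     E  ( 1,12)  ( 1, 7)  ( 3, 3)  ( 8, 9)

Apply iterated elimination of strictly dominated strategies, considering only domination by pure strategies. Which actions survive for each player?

P1 drop A (B beats it: P:12>6 Q:9>8 R:10>9 S:11>0)
P1 drop C (B beats it: P:12>9 Q:9>5 R:10>0 S:11>6)
P1 drop E (B beats it: P:12>1 Q:9>1 R:10>3 S:11>8)
P2 drop Q (P beats it: B:9>6 D:11>8)
P2 drop S (P beats it: B:9>1 D:11>8)
P1→{B,D} P2→{P,R}

Remaining: P1:{B,D} P2:{P,R}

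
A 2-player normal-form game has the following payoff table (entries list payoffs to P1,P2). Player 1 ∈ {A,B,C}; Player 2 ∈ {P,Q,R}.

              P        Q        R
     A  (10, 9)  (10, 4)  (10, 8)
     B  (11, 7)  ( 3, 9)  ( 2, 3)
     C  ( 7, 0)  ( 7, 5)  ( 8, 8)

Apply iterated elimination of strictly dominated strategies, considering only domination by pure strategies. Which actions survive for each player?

P1 drop C (A beats it: P:10>7 Q:10>7 R:10>8)
P2 drop R (P beats it: A:9>8 B:7>3)
P1→{A,B} P2→{P,Q}

IESDS → P1:{A,B} P2:{P,Q}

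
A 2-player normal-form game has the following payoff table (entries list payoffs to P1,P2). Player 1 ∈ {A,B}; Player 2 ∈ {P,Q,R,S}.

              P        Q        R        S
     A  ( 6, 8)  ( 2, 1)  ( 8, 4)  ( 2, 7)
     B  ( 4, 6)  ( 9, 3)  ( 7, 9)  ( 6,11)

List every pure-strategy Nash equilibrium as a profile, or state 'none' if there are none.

(A,P): NE
(A,Q): not NE [P1→B gives 9>2; P2→P gives 8>1]
(A,R): not NE [P2→P gives 8>4]
(A,S): not NE [P1→B gives 6>2; P2→P gives 8>7]
(B,P): not NE [P1→A gives 6>4; P2→S gives 11>6]
(B,Q): not NE [P2→S gives 11>3]
(B,R): not NE [P1→A gives 8>7; P2→S gives 11>9]
(B,S): NE

PSNE = {(A,P), (B,S)}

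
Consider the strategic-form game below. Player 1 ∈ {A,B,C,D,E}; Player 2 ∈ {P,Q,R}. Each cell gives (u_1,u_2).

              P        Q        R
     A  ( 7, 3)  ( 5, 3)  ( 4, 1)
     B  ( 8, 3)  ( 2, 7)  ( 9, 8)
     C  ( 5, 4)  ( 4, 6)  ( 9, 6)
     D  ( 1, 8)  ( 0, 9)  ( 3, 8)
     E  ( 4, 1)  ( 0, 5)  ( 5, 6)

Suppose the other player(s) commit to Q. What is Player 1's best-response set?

BR_1 = {A}

u_1(A vs Q) = 5
u_1(B vs Q) = 2
u_1(C vs Q) = 4
u_1(D vs Q) = 0
u_1(E vs Q) = 0
max payoff 5 at {A}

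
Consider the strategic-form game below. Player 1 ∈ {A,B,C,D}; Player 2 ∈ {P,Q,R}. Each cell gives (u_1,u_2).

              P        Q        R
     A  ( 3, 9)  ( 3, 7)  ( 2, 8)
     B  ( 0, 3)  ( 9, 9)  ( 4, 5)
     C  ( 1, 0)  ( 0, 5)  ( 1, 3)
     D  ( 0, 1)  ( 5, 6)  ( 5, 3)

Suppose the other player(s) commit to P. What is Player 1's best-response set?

u_1(A vs P) = 3
u_1(B vs P) = 0
u_1(C vs P) = 1
u_1(D vs P) = 0
max payoff 3 at {A}

P1 best: {A}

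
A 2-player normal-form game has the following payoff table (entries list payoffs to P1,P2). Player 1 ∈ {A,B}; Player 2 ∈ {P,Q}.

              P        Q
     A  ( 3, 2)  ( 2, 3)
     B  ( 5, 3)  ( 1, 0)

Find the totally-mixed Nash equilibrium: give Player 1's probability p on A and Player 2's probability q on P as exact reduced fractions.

P1 mixes 3/4 on A; P2 mixes 1/3 on P

P1 indiff ⇒ q·3+(1-q)·2 = q·5+(1-q)·1 ⇒ q(-2) = (1-q)(-1) ⇒ q = 1/3
P2 indiff ⇒ p·2+(1-p)·3 = p·3+(1-p)·0 ⇒ p(-1) = (1-p)(-3) ⇒ p = 3/4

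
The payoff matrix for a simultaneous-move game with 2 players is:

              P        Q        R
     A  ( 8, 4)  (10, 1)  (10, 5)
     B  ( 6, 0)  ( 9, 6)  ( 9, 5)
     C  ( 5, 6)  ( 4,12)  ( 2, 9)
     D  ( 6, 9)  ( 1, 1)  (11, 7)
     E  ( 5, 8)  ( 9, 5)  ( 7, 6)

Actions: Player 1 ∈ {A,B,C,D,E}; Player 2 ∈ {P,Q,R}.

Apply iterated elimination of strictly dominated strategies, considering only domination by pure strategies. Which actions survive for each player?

P1 drop B (A beats it: P:8>6 Q:10>9 R:10>9)
P1 drop C (A beats it: P:8>5 Q:10>4 R:10>2)
P1 drop E (A beats it: P:8>5 Q:10>9 R:10>7)
P2 drop Q (P beats it: A:4>1 D:9>1)
P1→{A,D} P2→{P,R}

Remaining: P1:{A,D} P2:{P,R}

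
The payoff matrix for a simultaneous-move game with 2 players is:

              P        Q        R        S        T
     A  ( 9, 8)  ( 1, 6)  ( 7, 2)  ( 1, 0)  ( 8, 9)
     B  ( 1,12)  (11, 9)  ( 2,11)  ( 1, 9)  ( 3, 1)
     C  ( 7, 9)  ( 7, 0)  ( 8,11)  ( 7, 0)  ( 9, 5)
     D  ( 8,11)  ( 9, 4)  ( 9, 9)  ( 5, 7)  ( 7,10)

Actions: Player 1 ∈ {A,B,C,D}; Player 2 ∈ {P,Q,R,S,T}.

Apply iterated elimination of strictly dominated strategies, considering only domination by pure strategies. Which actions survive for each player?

P2 drop Q (P beats it: A:8>6 B:12>9 C:9>0 D:11>4)
P1 drop B (C beats it: P:7>1 R:8>2 S:7>1 T:9>3)
P2 drop S (P beats it: A:8>0 C:9>0 D:11>7)
P1→{A,C,D} P2→{P,R,T}

Remaining: P1:{A,C,D} P2:{P,R,T}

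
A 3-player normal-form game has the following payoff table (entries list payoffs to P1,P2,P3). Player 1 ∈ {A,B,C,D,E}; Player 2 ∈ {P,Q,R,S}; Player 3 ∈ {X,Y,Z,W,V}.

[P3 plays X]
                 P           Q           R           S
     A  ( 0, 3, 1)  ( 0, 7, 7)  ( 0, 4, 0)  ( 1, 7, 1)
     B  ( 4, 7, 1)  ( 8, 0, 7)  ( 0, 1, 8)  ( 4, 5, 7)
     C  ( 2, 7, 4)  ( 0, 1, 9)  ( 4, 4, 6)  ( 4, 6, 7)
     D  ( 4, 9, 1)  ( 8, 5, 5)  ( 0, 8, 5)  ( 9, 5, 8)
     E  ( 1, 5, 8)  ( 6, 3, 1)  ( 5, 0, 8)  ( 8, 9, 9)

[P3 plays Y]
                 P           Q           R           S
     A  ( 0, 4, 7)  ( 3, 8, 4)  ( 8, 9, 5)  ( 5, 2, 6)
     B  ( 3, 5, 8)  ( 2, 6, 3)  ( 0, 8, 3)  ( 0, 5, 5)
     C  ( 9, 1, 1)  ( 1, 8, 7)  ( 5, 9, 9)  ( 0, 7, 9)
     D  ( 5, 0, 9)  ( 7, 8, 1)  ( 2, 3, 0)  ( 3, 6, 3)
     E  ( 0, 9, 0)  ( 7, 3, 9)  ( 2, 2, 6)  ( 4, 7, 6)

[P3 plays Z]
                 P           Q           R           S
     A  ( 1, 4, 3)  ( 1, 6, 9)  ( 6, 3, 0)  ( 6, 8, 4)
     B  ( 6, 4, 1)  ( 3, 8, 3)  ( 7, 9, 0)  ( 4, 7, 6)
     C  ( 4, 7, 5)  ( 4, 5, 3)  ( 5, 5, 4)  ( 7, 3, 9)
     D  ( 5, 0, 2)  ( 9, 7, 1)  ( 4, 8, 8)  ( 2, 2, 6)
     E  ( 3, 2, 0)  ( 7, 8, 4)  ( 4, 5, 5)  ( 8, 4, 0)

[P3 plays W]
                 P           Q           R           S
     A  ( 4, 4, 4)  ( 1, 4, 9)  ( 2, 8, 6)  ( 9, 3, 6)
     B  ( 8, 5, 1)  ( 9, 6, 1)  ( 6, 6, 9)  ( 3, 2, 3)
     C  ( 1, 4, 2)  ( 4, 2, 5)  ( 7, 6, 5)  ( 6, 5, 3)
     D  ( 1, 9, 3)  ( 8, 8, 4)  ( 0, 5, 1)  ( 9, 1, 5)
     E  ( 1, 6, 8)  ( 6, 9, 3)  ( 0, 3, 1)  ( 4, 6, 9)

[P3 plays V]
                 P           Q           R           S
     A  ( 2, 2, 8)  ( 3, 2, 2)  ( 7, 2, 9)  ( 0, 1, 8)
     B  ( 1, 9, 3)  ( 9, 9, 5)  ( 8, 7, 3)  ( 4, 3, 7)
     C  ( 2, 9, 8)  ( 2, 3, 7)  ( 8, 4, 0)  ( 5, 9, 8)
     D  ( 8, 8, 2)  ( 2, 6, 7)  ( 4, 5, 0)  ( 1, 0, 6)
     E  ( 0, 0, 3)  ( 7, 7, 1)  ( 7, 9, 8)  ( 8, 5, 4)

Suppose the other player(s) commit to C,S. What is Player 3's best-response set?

BR_3 = {Y,Z}

u_3(X vs C,S) = 7
u_3(Y vs C,S) = 9
u_3(Z vs C,S) = 9
u_3(W vs C,S) = 3
u_3(V vs C,S) = 8
max payoff 9 at {Y,Z}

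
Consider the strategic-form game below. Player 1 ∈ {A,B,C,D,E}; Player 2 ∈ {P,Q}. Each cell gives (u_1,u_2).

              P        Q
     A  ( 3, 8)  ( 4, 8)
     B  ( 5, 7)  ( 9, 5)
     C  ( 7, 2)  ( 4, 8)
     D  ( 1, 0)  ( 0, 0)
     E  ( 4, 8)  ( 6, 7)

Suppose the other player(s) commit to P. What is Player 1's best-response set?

P1 best: {C}

u_1(A vs P) = 3
u_1(B vs P) = 5
u_1(C vs P) = 7
u_1(D vs P) = 1
u_1(E vs P) = 4
max payoff 7 at {C}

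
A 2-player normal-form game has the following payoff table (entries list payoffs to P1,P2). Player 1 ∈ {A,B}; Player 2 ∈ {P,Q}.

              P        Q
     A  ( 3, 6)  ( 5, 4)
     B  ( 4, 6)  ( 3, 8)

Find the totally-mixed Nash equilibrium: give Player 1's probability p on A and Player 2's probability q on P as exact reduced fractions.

P1 indiff ⇒ q·3+(1-q)·5 = q·4+(1-q)·3 ⇒ q(-1) = (1-q)(-2) ⇒ q = 2/3
P2 indiff ⇒ p·6+(1-p)·6 = p·4+(1-p)·8 ⇒ p(2) = (1-p)(2) ⇒ p = 1/2

p=1/2, q=2/3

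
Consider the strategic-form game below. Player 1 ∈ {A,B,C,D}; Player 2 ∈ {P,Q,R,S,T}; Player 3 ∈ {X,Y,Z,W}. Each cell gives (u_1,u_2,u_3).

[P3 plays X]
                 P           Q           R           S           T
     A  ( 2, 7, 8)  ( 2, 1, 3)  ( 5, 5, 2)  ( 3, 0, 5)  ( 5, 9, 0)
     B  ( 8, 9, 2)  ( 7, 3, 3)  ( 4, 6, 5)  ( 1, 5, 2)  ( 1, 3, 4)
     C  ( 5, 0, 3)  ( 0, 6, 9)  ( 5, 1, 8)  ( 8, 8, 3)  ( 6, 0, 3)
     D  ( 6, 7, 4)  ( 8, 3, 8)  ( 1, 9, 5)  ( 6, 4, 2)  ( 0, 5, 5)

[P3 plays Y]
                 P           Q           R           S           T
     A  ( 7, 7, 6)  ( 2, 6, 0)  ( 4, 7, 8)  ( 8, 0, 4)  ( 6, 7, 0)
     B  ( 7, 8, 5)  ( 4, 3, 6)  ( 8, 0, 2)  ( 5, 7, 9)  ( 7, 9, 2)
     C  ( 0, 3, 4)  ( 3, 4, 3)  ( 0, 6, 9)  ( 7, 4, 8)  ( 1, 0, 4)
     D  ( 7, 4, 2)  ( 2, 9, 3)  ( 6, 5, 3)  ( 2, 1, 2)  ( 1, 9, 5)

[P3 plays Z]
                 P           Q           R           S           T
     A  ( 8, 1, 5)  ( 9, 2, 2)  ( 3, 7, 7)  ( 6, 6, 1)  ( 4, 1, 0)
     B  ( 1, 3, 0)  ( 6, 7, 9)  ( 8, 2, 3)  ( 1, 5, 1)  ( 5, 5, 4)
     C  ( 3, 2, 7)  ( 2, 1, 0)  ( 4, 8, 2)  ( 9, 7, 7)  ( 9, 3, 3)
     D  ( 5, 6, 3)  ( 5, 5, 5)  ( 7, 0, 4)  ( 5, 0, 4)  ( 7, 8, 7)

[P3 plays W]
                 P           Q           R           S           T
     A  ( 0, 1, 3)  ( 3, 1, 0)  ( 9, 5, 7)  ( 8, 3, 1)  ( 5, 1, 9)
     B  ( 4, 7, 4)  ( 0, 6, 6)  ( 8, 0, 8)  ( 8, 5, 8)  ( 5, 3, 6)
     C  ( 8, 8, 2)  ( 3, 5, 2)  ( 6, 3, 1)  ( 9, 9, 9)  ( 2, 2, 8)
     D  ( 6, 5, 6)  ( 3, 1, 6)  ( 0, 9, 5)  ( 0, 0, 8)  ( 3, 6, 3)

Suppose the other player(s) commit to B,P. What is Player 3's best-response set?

u_3(X vs B,P) = 2
u_3(Y vs B,P) = 5
u_3(Z vs B,P) = 0
u_3(W vs B,P) = 4
max payoff 5 at {Y}

BR_3 = {Y}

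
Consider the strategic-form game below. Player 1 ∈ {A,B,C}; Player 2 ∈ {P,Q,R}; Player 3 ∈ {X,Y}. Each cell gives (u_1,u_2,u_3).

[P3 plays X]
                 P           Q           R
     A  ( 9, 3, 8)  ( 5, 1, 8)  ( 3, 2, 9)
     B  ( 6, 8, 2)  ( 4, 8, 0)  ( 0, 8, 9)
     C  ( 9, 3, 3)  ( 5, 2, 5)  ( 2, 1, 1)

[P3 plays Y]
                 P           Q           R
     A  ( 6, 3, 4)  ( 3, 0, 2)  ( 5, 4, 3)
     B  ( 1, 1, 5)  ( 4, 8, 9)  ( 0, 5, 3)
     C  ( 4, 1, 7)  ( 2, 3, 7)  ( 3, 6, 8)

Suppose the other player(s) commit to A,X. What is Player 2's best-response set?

argmax u_2 = {P}

u_2(P vs A,X) = 3
u_2(Q vs A,X) = 1
u_2(R vs A,X) = 2
max payoff 3 at {P}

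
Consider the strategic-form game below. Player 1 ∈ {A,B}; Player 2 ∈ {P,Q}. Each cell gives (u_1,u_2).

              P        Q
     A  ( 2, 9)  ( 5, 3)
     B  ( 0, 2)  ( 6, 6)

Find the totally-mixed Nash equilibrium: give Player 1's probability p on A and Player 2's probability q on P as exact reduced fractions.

P1 indiff ⇒ q·2+(1-q)·5 = q·0+(1-q)·6 ⇒ q(2) = (1-q)(1) ⇒ q = 1/3
P2 indiff ⇒ p·9+(1-p)·2 = p·3+(1-p)·6 ⇒ p(6) = (1-p)(4) ⇒ p = 2/5

p=2/5, q=1/3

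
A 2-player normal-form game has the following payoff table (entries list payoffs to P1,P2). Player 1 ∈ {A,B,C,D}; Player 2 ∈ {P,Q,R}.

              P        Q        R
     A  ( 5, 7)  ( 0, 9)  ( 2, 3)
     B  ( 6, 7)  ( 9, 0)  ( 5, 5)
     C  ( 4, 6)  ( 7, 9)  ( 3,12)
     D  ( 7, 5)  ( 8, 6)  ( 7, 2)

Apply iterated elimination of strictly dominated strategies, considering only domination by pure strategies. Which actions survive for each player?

P1 drop A (B beats it: P:6>5 Q:9>0 R:5>2)
P1 drop C (B beats it: P:6>4 Q:9>7 R:5>3)
P2 drop R (P beats it: B:7>5 D:5>2)
P1→{B,D} P2→{P,Q}

Survivors P1:{B,D} P2:{P,Q}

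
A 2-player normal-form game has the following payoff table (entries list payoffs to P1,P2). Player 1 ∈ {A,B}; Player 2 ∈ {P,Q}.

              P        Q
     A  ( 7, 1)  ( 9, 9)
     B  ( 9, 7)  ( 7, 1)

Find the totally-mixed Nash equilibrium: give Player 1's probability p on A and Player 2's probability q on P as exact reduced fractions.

P1 indiff ⇒ q·7+(1-q)·9 = q·9+(1-q)·7 ⇒ q(-2) = (1-q)(-2) ⇒ q = 1/2
P2 indiff ⇒ p·1+(1-p)·7 = p·9+(1-p)·1 ⇒ p(-8) = (1-p)(-6) ⇒ p = 3/7

P1 mixes 3/7 on A; P2 mixes 1/2 on P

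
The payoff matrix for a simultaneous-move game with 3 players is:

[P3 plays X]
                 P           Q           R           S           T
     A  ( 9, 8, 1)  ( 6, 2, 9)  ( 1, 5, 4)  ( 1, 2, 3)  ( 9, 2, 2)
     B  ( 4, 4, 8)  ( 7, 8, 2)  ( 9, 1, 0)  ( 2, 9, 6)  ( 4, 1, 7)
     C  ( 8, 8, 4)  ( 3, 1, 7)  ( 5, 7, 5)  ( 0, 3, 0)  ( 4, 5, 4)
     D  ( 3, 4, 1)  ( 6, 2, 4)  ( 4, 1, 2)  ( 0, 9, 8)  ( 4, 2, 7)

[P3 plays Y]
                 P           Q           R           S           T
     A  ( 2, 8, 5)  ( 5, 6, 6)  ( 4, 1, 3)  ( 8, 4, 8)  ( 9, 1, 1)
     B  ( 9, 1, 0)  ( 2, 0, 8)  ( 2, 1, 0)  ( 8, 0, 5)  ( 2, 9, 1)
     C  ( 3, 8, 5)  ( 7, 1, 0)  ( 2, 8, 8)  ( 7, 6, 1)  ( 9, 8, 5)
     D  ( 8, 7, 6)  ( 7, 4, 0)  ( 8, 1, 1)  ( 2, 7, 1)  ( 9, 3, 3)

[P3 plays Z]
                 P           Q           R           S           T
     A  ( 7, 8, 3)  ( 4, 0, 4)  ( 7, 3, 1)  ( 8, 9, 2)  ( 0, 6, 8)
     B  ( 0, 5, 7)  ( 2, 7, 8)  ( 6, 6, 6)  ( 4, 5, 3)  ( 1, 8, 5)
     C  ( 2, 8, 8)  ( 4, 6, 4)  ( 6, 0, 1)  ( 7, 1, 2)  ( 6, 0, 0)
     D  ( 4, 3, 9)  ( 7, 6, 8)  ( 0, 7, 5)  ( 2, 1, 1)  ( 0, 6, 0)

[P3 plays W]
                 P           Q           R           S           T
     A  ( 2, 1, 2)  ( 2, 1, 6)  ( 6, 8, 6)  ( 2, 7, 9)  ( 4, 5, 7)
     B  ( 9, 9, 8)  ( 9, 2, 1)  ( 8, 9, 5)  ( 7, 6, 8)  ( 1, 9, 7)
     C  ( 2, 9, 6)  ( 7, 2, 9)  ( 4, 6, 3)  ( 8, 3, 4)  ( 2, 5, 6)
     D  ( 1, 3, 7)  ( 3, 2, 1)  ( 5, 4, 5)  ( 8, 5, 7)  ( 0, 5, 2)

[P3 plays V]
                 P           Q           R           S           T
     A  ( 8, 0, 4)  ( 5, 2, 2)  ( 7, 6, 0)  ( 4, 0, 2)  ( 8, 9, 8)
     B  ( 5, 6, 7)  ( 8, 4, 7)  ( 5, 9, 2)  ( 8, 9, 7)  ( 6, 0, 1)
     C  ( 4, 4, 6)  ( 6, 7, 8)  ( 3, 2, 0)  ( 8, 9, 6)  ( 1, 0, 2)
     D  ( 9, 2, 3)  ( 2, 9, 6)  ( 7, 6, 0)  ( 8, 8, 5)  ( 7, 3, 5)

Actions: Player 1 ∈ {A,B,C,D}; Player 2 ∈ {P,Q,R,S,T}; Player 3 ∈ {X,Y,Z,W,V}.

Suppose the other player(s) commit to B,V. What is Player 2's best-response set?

P2 best: {R,S}

u_2(P vs B,V) = 6
u_2(Q vs B,V) = 4
u_2(R vs B,V) = 9
u_2(S vs B,V) = 9
u_2(T vs B,V) = 0
max payoff 9 at {R,S}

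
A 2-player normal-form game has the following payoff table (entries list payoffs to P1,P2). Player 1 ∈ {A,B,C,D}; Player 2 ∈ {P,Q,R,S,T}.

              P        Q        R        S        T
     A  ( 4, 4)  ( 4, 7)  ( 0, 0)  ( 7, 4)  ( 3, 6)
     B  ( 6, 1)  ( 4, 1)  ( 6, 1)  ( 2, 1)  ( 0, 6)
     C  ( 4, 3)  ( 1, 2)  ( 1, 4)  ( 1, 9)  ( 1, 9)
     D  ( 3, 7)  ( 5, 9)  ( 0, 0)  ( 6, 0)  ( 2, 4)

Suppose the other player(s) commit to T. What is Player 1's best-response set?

P1 best: {A}

u_1(A vs T) = 3
u_1(B vs T) = 0
u_1(C vs T) = 1
u_1(D vs T) = 2
max payoff 3 at {A}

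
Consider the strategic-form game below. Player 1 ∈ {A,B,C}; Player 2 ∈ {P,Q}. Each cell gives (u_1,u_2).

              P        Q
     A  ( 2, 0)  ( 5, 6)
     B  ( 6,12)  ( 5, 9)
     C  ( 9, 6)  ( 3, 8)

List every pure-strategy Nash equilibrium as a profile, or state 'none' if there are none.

Nash profiles: (A,Q)

(A,P): not NE [P1→C gives 9>2; P2→Q gives 6>0]
(A,Q): NE
(B,P): not NE [P1→C gives 9>6]
(B,Q): not NE [P2→P gives 12>9]
(C,P): not NE [P2→Q gives 8>6]
(C,Q): not NE [P1→B gives 5>3]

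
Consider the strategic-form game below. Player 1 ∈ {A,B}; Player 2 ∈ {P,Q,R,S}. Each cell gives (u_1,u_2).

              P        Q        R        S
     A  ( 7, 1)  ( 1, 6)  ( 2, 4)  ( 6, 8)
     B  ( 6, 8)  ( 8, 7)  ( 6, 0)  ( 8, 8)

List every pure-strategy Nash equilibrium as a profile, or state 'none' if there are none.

(A,P): not NE [P2→S gives 8>1]
(A,Q): not NE [P1→B gives 8>1; P2→S gives 8>6]
(A,R): not NE [P1→B gives 6>2; P2→S gives 8>4]
(A,S): not NE [P1→B gives 8>6]
(B,P): not NE [P1→A gives 7>6]
(B,Q): not NE [P2→S gives 8>7]
(B,R): not NE [P2→S gives 8>0]
(B,S): NE

Nash profiles: (B,S)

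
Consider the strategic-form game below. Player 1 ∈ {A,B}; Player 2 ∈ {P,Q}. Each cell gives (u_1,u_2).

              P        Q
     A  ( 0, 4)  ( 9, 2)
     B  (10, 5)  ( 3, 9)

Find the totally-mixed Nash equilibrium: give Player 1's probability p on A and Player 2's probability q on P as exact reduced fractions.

P1 indiff ⇒ q·0+(1-q)·9 = q·10+(1-q)·3 ⇒ q(-10) = (1-q)(-6) ⇒ q = 3/8
P2 indiff ⇒ p·4+(1-p)·5 = p·2+(1-p)·9 ⇒ p(2) = (1-p)(4) ⇒ p = 2/3

(p,q) = (2/3, 3/8)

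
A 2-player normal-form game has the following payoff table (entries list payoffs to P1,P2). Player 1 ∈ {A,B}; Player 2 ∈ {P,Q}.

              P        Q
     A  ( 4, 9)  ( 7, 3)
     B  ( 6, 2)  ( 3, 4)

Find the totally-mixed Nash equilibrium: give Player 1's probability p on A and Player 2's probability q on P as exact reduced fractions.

P1 indiff ⇒ q·4+(1-q)·7 = q·6+(1-q)·3 ⇒ q(-2) = (1-q)(-4) ⇒ q = 2/3
P2 indiff ⇒ p·9+(1-p)·2 = p·3+(1-p)·4 ⇒ p(6) = (1-p)(2) ⇒ p = 1/4

(p,q) = (1/4, 2/3)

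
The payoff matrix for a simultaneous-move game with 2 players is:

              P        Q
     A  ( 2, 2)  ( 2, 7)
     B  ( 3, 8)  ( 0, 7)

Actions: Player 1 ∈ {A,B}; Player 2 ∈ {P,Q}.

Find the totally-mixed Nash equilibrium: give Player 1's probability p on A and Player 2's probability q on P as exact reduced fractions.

P1 indiff ⇒ q·2+(1-q)·2 = q·3+(1-q)·0 ⇒ q(-1) = (1-q)(-2) ⇒ q = 2/3
P2 indiff ⇒ p·2+(1-p)·8 = p·7+(1-p)·7 ⇒ p(-5) = (1-p)(-1) ⇒ p = 1/6

(p,q) = (1/6, 2/3)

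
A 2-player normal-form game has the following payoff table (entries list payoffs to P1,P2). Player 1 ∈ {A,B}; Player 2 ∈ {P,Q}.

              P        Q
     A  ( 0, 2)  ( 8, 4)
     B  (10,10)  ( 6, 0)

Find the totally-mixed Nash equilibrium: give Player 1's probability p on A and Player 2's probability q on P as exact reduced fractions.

P1 indiff ⇒ q·0+(1-q)·8 = q·10+(1-q)·6 ⇒ q(-10) = (1-q)(-2) ⇒ q = 1/6
P2 indiff ⇒ p·2+(1-p)·10 = p·4+(1-p)·0 ⇒ p(-2) = (1-p)(-10) ⇒ p = 5/6

p=5/6, q=1/6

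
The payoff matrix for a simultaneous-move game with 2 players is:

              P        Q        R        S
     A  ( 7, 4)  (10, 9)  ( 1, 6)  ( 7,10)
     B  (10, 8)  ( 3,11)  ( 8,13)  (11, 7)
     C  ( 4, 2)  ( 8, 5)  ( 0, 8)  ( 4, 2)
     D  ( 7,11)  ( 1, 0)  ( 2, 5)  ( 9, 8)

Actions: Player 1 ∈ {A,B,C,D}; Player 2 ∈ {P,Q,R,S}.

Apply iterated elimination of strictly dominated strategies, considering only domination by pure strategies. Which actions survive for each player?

P1 drop C (A beats it: P:7>4 Q:10>8 R:1>0 S:7>4)
P1 drop D (B beats it: P:10>7 Q:3>1 R:8>2 S:11>9)
P2 drop P (Q beats it: A:9>4 B:11>8)
P1→{A,B} P2→{Q,R,S}

Survivors P1:{A,B} P2:{Q,R,S}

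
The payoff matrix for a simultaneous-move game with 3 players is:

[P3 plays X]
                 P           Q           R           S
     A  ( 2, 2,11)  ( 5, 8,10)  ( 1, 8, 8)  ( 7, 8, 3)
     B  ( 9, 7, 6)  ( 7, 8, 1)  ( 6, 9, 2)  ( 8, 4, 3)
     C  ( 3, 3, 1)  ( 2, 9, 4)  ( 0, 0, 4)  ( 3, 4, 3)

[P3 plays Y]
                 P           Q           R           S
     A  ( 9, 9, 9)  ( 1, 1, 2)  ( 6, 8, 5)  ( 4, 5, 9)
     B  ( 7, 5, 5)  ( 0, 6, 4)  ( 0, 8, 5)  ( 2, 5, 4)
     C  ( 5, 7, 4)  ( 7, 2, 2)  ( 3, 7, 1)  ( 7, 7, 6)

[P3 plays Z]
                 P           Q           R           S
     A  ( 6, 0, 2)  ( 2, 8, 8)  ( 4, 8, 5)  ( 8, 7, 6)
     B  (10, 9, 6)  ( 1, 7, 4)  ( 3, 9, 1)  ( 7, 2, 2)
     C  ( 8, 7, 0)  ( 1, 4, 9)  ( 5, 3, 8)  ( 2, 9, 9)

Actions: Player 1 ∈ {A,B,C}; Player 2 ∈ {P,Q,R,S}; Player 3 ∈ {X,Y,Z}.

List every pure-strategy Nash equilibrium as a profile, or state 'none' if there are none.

PSNE = {(B,P,Z)}

(A,P,X): not NE [P1→B gives 9>2; P2→S gives 8>2]
(A,P,Y): not NE [P3→X gives 11>9]
(A,P,Z): not NE [P1→B gives 10>6; P2→R gives 8>0; P3→X gives 11>2]
(A,Q,X): not NE [P1→B gives 7>5]
(A,Q,Y): not NE [P1→C gives 7>1; P2→P gives 9>1; P3→X gives 10>2]
(A,Q,Z): not NE [P3→X gives 10>8]
(A,R,X): not NE [P1→B gives 6>1]
(A,R,Y): not NE [P2→P gives 9>8; P3→X gives 8>5]
(A,R,Z): not NE [P1→C gives 5>4; P3→X gives 8>5]
(A,S,X): not NE [P1→B gives 8>7; P3→Y gives 9>3]
(A,S,Y): not NE [P1→C gives 7>4; P2→P gives 9>5]
(A,S,Z): not NE [P2→R gives 8>7; P3→Y gives 9>6]
(B,P,X): not NE [P2→R gives 9>7]
(B,P,Y): not NE [P1→A gives 9>7; P2→R gives 8>5; P3→Z gives 6>5]
(B,P,Z): NE
(B,Q,X): not NE [P2→R gives 9>8; P3→Z gives 4>1]
(B,Q,Y): not NE [P1→C gives 7>0; P2→R gives 8>6]
(B,Q,Z): not NE [P1→A gives 2>1; P2→R gives 9>7]
(B,R,X): not NE [P3→Y gives 5>2]
(B,R,Y): not NE [P1→A gives 6>0]
(B,R,Z): not NE [P1→C gives 5>3; P3→Y gives 5>1]
(B,S,X): not NE [P2→R gives 9>4; P3→Y gives 4>3]
(B,S,Y): not NE [P1→C gives 7>2; P2→R gives 8>5]
(B,S,Z): not NE [P1→A gives 8>7; P2→R gives 9>2; P3→Y gives 4>2]
(C,P,X): not NE [P1→B gives 9>3; P2→Q gives 9>3; P3→Y gives 4>1]
(C,P,Y): not NE [P1→A gives 9>5]
(C,P,Z): not NE [P1→B gives 10>8; P2→S gives 9>7; P3→Y gives 4>0]
(C,Q,X): not NE [P1→B gives 7>2; P3→Z gives 9>4]
(C,Q,Y): not NE [P2→S gives 7>2; P3→Z gives 9>2]
(C,Q,Z): not NE [P1→A gives 2>1; P2→S gives 9>4]
(C,R,X): not NE [P1→B gives 6>0; P2→Q gives 9>0; P3→Z gives 8>4]
(C,R,Y): not NE [P1→A gives 6>3; P3→Z gives 8>1]
(C,R,Z): not NE [P2→S gives 9>3]
(C,S,X): not NE [P1→B gives 8>3; P2→Q gives 9>4; P3→Z gives 9>3]
(C,S,Y): not NE [P3→Z gives 9>6]
(C,S,Z): not NE [P1→A gives 8>2]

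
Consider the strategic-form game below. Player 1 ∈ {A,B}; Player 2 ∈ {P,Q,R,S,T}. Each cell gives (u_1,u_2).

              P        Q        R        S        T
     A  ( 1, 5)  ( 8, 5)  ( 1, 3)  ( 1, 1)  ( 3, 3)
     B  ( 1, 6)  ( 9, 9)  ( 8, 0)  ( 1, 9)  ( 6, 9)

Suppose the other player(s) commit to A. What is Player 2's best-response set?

u_2(P vs A) = 5
u_2(Q vs A) = 5
u_2(R vs A) = 3
u_2(S vs A) = 1
u_2(T vs A) = 3
max payoff 5 at {P,Q}

argmax u_2 = {P,Q}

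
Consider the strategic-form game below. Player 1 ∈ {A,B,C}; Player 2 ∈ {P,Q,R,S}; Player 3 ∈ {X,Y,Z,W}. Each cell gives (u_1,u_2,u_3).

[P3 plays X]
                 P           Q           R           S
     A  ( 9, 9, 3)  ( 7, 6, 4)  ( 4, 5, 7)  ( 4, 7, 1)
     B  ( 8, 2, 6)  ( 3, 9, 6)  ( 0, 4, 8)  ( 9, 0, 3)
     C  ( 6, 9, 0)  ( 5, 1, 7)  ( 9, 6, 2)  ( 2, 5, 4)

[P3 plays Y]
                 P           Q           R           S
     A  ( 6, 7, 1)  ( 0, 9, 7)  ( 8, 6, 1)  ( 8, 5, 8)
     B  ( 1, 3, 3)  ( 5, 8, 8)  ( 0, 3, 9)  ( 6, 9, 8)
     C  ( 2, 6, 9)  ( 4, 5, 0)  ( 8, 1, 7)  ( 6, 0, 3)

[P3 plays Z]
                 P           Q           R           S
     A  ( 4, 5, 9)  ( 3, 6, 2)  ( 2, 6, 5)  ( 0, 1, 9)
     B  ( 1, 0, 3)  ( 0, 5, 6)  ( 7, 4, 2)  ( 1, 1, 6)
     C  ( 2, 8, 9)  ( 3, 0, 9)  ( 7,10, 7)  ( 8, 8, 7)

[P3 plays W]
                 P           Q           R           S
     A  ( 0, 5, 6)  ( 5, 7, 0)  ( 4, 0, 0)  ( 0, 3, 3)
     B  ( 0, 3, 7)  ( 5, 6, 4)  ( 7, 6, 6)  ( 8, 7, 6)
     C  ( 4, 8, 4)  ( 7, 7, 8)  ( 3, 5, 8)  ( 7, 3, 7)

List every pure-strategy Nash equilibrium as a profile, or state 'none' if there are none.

PSNE: ∅

(A,P,X): not NE [P3→Z gives 9>3]
(A,P,Y): not NE [P2→Q gives 9>7; P3→Z gives 9>1]
(A,P,Z): not NE [P2→R gives 6>5]
(A,P,W): not NE [P1→C gives 4>0; P2→Q gives 7>5; P3→Z gives 9>6]
(A,Q,X): not NE [P2→P gives 9>6; P3→Y gives 7>4]
(A,Q,Y): not NE [P1→B gives 5>0]
(A,Q,Z): not NE [P3→Y gives 7>2]
(A,Q,W): not NE [P1→C gives 7>5; P3→Y gives 7>0]
(A,R,X): not NE [P1→C gives 9>4; P2→P gives 9>5]
(A,R,Y): not NE [P2→Q gives 9>6; P3→X gives 7>1]
(A,R,Z): not NE [P1→C gives 7>2; P3→X gives 7>5]
(A,R,W): not NE [P1→B gives 7>4; P2→Q gives 7>0; P3→X gives 7>0]
(A,S,X): not NE [P1→B gives 9>4; P2→P gives 9>7; P3→Z gives 9>1]
(A,S,Y): not NE [P2→Q gives 9>5; P3→Z gives 9>8]
(A,S,Z): not NE [P1→C gives 8>0; P2→R gives 6>1]
(A,S,W): not NE [P1→B gives 8>0; P2→Q gives 7>3; P3→Z gives 9>3]
(B,P,X): not NE [P1→A gives 9>8; P2→Q gives 9>2; P3→W gives 7>6]
(B,P,Y): not NE [P1→A gives 6>1; P2→S gives 9>3; P3→W gives 7>3]
(B,P,Z): not NE [P1→A gives 4>1; P2→Q gives 5>0; P3→W gives 7>3]
(B,P,W): not NE [P1→C gives 4>0; P2→S gives 7>3]
(B,Q,X): not NE [P1→A gives 7>3; P3→Y gives 8>6]
(B,Q,Y): not NE [P2→S gives 9>8]
(B,Q,Z): not NE [P1→C gives 3>0; P3→Y gives 8>6]
(B,Q,W): not NE [P1→C gives 7>5; P2→S gives 7>6; P3→Y gives 8>4]
(B,R,X): not NE [P1→C gives 9>0; P2→Q gives 9>4; P3→Y gives 9>8]
(B,R,Y): not NE [P1→C gives 8>0; P2→S gives 9>3]
(B,R,Z): not NE [P2→Q gives 5>4; P3→Y gives 9>2]
(B,R,W): not NE [P2→S gives 7>6; P3→Y gives 9>6]
(B,S,X): not NE [P2→Q gives 9>0; P3→Y gives 8>3]
(B,S,Y): not NE [P1→A gives 8>6]
(B,S,Z): not NE [P1→C gives 8>1; P2→Q gives 5>1; P3→Y gives 8>6]
(B,S,W): not NE [P3→Y gives 8>6]
(C,P,X): not NE [P1→A gives 9>6; P3→Z gives 9>0]
(C,P,Y): not NE [P1→A gives 6>2]
(C,P,Z): not NE [P1→A gives 4>2; P2→R gives 10>8]
(C,P,W): not NE [P3→Z gives 9>4]
(C,Q,X): not NE [P1→A gives 7>5; P2→P gives 9>1; P3→Z gives 9>7]
(C,Q,Y): not NE [P1→B gives 5>4; P2→P gives 6>5; P3→Z gives 9>0]
(C,Q,Z): not NE [P2→R gives 10>0]
(C,Q,W): not NE [P2→P gives 8>7; P3→Z gives 9>8]
(C,R,X): not NE [P2→P gives 9>6; P3→W gives 8>2]
(C,R,Y): not NE [P2→P gives 6>1; P3→W gives 8>7]
(C,R,Z): not NE [P3→W gives 8>7]
(C,R,W): not NE [P1→B gives 7>3; P2→P gives 8>5]
(C,S,X): not NE [P1→B gives 9>2; P2→P gives 9>5; P3→W gives 7>4]
(C,S,Y): not NE [P1→A gives 8>6; P2→P gives 6>0; P3→W gives 7>3]
(C,S,Z): not NE [P2→R gives 10>8]
(C,S,W): not NE [P1→B gives 8>7; P2→P gives 8>3]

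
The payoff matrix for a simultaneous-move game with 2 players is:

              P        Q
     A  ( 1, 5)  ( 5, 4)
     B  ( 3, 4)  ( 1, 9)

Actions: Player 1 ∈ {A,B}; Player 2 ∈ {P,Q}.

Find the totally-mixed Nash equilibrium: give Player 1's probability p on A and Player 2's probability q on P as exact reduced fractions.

(p,q) = (5/6, 2/3)

P1 indiff ⇒ q·1+(1-q)·5 = q·3+(1-q)·1 ⇒ q(-2) = (1-q)(-4) ⇒ q = 2/3
P2 indiff ⇒ p·5+(1-p)·4 = p·4+(1-p)·9 ⇒ p(1) = (1-p)(5) ⇒ p = 5/6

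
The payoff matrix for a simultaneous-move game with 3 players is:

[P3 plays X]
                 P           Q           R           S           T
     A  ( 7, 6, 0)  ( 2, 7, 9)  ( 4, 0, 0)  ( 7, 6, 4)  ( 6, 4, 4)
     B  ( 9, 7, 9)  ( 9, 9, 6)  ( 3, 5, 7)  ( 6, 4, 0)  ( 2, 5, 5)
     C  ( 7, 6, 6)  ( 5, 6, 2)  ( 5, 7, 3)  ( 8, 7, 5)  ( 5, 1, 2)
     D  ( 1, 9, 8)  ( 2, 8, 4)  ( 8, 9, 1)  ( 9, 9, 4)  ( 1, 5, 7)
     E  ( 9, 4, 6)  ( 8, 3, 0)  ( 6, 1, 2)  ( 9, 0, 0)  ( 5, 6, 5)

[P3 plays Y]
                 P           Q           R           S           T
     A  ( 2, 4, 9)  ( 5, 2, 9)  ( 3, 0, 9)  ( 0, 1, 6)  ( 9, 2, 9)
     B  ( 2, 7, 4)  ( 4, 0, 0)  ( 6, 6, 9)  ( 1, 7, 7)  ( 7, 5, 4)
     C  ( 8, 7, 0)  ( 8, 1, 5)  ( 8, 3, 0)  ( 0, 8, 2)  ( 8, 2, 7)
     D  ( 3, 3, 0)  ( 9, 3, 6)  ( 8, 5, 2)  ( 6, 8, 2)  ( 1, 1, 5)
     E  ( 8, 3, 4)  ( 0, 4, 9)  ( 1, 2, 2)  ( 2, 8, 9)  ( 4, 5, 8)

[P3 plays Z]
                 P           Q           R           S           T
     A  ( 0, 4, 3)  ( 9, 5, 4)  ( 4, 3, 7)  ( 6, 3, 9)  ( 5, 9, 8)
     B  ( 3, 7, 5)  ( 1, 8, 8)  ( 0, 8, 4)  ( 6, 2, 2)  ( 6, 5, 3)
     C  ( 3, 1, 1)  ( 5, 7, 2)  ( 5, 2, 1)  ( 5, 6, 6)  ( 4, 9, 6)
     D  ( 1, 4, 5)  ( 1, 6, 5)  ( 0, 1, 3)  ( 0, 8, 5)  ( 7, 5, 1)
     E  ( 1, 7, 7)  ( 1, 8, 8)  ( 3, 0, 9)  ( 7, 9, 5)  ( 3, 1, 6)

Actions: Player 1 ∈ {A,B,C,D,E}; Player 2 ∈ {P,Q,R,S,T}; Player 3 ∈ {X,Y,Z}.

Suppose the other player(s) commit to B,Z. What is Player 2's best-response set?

u_2(P vs B,Z) = 7
u_2(Q vs B,Z) = 8
u_2(R vs B,Z) = 8
u_2(S vs B,Z) = 2
u_2(T vs B,Z) = 5
max payoff 8 at {Q,R}

BR_2 = {Q,R}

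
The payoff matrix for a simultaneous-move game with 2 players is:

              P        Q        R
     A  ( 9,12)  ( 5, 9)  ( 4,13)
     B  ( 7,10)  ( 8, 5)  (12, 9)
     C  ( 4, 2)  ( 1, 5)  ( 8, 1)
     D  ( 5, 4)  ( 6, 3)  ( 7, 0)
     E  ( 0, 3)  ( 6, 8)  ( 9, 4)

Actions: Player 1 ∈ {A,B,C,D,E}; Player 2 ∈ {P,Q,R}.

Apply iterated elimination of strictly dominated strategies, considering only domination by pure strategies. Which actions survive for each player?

Survivors P1:{A,B} P2:{P,R}

P1 drop C (B beats it: P:7>4 Q:8>1 R:12>8)
P1 drop D (B beats it: P:7>5 Q:8>6 R:12>7)
P1 drop E (B beats it: P:7>0 Q:8>6 R:12>9)
P2 drop Q (P beats it: A:12>9 B:10>5)
P1→{A,B} P2→{P,R}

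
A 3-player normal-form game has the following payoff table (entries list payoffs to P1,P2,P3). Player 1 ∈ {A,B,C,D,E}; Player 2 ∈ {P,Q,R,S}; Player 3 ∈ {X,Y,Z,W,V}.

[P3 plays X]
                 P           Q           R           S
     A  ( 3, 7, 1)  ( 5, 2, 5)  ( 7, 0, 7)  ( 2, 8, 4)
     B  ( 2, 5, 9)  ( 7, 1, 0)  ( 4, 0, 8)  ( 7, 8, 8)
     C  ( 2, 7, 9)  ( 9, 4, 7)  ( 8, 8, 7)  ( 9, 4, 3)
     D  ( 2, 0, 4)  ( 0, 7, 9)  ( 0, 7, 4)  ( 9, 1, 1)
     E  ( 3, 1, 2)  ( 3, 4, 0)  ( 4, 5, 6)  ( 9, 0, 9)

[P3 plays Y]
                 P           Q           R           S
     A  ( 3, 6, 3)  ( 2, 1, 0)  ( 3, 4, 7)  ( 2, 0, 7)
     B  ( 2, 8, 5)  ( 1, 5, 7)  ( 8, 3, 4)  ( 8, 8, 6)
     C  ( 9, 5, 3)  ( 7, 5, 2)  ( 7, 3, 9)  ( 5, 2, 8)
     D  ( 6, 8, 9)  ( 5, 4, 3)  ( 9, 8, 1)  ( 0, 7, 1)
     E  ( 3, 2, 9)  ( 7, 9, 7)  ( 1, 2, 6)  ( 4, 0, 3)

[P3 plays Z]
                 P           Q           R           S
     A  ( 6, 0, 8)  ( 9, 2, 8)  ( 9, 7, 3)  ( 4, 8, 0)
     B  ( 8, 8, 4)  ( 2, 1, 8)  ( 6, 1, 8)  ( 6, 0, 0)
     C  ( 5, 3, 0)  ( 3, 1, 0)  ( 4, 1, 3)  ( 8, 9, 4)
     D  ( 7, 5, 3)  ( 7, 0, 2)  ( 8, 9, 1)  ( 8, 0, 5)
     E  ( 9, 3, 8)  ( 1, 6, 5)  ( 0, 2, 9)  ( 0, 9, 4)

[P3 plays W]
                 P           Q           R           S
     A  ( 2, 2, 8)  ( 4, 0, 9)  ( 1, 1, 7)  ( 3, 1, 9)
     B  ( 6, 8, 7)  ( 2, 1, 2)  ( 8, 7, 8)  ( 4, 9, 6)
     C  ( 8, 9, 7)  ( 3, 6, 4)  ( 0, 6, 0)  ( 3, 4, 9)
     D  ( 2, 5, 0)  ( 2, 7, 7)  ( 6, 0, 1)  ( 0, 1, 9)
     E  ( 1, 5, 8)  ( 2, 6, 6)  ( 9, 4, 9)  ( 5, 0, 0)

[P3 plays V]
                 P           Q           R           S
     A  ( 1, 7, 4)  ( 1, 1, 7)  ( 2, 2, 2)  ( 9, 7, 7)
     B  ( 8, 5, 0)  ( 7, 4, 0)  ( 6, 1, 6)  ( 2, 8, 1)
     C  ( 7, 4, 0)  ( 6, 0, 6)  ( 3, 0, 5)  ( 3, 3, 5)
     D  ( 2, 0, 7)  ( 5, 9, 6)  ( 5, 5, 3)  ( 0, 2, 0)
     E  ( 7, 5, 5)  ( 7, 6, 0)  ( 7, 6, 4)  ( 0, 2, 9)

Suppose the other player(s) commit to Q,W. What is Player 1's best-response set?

P1 best: {A}

u_1(A vs Q,W) = 4
u_1(B vs Q,W) = 2
u_1(C vs Q,W) = 3
u_1(D vs Q,W) = 2
u_1(E vs Q,W) = 2
max payoff 4 at {A}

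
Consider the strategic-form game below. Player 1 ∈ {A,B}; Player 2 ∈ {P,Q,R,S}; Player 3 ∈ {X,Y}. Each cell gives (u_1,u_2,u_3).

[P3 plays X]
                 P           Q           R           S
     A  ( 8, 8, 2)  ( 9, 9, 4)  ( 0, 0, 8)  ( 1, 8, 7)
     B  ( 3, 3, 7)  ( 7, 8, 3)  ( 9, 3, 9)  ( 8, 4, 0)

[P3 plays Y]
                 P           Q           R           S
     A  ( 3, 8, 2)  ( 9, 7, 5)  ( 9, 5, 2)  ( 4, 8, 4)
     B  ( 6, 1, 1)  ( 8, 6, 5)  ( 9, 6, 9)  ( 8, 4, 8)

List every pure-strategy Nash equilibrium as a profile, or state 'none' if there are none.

(A,P,X): not NE [P2→Q gives 9>8]
(A,P,Y): not NE [P1→B gives 6>3]
(A,Q,X): not NE [P3→Y gives 5>4]
(A,Q,Y): not NE [P2→S gives 8>7]
(A,R,X): not NE [P1→B gives 9>0; P2→Q gives 9>0]
(A,R,Y): not NE [P2→S gives 8>5; P3→X gives 8>2]
(A,S,X): not NE [P1→B gives 8>1; P2→Q gives 9>8]
(A,S,Y): not NE [P1→B gives 8>4; P3→X gives 7>4]
(B,P,X): not NE [P1→A gives 8>3; P2→Q gives 8>3]
(B,P,Y): not NE [P2→R gives 6>1; P3→X gives 7>1]
(B,Q,X): not NE [P1→A gives 9>7; P3→Y gives 5>3]
(B,Q,Y): not NE [P1→A gives 9>8]
(B,R,X): not NE [P2→Q gives 8>3]
(B,R,Y): NE
(B,S,X): not NE [P2→Q gives 8>4; P3→Y gives 8>0]
(B,S,Y): not NE [P2→R gives 6>4]

Nash profiles: (B,R,Y)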